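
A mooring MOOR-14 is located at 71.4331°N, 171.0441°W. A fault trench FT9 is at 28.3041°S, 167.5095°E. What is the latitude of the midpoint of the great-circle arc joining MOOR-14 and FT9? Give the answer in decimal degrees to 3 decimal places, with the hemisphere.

Bx = cos φ₂ cos Δλ = 0.819482,  By = cos φ₂ sin Δλ = -0.321917
φₘ = atan2(sin φ₁ + sin φ₂, √((cos φ₁ + Bx)² + By²)) = 21.83398°
λₘ = λ₁ + atan2(By, cos φ₁ + Bx) = 173.15936°

21.834°N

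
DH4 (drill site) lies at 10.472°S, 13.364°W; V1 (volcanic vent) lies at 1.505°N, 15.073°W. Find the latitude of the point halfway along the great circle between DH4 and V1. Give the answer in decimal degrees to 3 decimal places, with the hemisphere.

4.484°S

Bx = cos φ₂ cos Δλ = 0.999210,  By = cos φ₂ sin Δλ = -0.029813
φₘ = atan2(sin φ₁ + sin φ₂, √((cos φ₁ + Bx)² + By²)) = -4.48400°
λₘ = λ₁ + atan2(By, cos φ₁ + Bx) = -14.22553°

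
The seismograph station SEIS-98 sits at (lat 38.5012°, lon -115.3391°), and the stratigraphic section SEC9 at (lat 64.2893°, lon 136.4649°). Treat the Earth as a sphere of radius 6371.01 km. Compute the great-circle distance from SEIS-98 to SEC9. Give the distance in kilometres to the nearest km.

Δφ = 25.7881°,  Δλ = -108.1960°
a = sin²(Δφ/2) + cos φ₁ cos φ₂ sin²(Δλ/2) = 0.272560
c = 2·arcsin(√a) = 1.098560 rad = 62.9428°
d = R·c = 6371.01 × 1.098560 = 6998.9 km

6999 km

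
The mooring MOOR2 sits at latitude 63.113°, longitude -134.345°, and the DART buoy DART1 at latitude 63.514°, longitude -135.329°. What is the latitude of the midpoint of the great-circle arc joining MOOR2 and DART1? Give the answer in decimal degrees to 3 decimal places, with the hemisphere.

Bx = cos φ₂ cos Δλ = 0.445913,  By = cos φ₂ sin Δλ = -0.007659
φₘ = atan2(sin φ₁ + sin φ₂, √((cos φ₁ + Bx)² + By²)) = 63.31435°
λₘ = λ₁ + atan2(By, cos φ₁ + Bx) = -134.83357°

63.314°N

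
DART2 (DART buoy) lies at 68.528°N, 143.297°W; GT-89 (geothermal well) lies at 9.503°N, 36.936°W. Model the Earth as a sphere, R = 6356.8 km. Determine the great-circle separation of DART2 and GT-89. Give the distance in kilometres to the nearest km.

9655 km

Δφ = -59.0250°,  Δλ = 106.3610°
a = sin²(Δφ/2) + cos φ₁ cos φ₂ sin²(Δλ/2) = 0.474028
c = 2·arcsin(√a) = 1.518828 rad = 87.0224°
d = R·c = 6356.8 × 1.518828 = 9654.9 km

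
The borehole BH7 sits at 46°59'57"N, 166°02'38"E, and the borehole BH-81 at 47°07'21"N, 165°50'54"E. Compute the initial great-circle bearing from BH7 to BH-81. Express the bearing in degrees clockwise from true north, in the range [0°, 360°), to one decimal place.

312.9°

BH7: φ = +46.99917°, λ = +166.04389°
BH-81: φ = +47.12250°, λ = +165.84833°
Δλ = -0.1956°
y = sin Δλ · cos φ₂ = -0.002322
x = cos φ₁ sin φ₂ − sin φ₁ cos φ₂ cos Δλ = 0.002155
θ = atan2(y, x) = -47.1346° → 312.8654° (mod 360°)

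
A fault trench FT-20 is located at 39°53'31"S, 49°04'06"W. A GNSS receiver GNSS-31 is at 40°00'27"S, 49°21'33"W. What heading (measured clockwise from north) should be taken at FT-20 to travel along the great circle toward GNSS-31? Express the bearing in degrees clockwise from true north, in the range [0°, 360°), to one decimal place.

FT-20: φ = -39.89194°, λ = -49.06833°
GNSS-31: φ = -40.00750°, λ = -49.35917°
Δλ = -0.2908°
y = sin Δλ · cos φ₂ = -0.003888
x = cos φ₁ sin φ₂ − sin φ₁ cos φ₂ cos Δλ = -0.002023
θ = atan2(y, x) = -117.4906° → 242.5094° (mod 360°)

242.5°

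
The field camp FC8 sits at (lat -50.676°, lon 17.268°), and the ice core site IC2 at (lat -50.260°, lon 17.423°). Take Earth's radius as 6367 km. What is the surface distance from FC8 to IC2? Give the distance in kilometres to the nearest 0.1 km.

Δφ = 0.4160°,  Δλ = 0.1550°
a = sin²(Δφ/2) + cos φ₁ cos φ₂ sin²(Δλ/2) = 0.000014
c = 2·arcsin(√a) = 0.007462 rad = 0.4275°
d = R·c = 6367 × 0.007462 = 47.5 km

47.5 km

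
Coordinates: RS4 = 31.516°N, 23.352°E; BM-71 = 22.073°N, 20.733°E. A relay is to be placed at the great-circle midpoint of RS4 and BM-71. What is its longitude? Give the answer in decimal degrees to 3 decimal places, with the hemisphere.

21.988°E

Bx = cos φ₂ cos Δλ = 0.925738,  By = cos φ₂ sin Δλ = -0.042345
φₘ = atan2(sin φ₁ + sin φ₂, √((cos φ₁ + Bx)² + By²)) = 26.80051°
λₘ = λ₁ + atan2(By, cos φ₁ + Bx) = 21.98787°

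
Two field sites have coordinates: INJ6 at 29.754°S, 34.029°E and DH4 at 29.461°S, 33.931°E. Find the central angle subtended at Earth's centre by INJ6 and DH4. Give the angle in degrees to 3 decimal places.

Δφ = 0.2930°,  Δλ = -0.0980°
a = sin²(Δφ/2) + cos φ₁ cos φ₂ sin²(Δλ/2) = 0.000007
c = 2·arcsin(√a) = 0.005326 rad = 0.3051°

0.305°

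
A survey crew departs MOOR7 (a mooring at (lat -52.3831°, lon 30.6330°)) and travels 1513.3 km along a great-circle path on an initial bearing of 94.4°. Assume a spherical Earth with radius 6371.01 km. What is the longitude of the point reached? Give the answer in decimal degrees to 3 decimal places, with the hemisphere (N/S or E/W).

δ = d/R = 1513.3/6371.01 = 0.237529 rad
φ₂ = arcsin(sin φ₁ cos δ + cos φ₁ sin δ cos θ)
   = arcsin(-0.79211·0.97192 + 0.61038·0.23530·-0.07672) = -51.34192°
λ₂ = λ₁ + atan2(sin θ sin δ cos φ₁, cos δ − sin φ₁ sin φ₂) = 52.69259°

52.693°E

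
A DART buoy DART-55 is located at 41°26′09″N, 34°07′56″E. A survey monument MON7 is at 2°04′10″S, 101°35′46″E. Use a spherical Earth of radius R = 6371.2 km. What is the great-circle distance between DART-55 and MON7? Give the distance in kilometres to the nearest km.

8311 km

DART-55: φ = +41.43583°, λ = +34.13222°
MON7: φ = -2.06944°, λ = +101.59611°
Δφ = -43.5053°,  Δλ = 67.4639°
a = sin²(Δφ/2) + cos φ₁ cos φ₂ sin²(Δλ/2) = 0.368376
c = 2·arcsin(√a) = 1.304408 rad = 74.7371°
d = R·c = 6371.2 × 1.304408 = 8310.6 km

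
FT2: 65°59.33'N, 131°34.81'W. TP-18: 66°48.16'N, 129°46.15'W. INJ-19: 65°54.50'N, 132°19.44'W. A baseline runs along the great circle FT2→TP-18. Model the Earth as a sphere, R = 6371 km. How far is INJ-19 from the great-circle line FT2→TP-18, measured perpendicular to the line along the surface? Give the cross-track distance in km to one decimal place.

FT2: φ = +65.98883°, λ = -131.58017°
TP-18: φ = +66.80267°, λ = -129.76917°
INJ-19: φ = +65.90833°, λ = -132.32400°
δ₁₃ = central angle FT2→INJ-19 = 0.005474 rad  (haversine)
θ₁₃ = bearing FT2→INJ-19 = 255.469°,  θ₁₂ = bearing FT2→TP-18 = 40.875°
dₓₜ = R·arcsin(sin δ₁₃ · sin(θ₁₃ − θ₁₂)) = 6371·arcsin(0.00547·sin(214.594°)) = -19.801 km
|dₓₜ| = 19.801 km

19.8 km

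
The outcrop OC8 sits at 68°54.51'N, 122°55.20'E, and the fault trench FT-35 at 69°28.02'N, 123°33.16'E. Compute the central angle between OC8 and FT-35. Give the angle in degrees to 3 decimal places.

0.602°

OC8: φ = +68.90850°, λ = +122.92000°
FT-35: φ = +69.46700°, λ = +123.55267°
Δφ = 0.5585°,  Δλ = 0.6327°
a = sin²(Δφ/2) + cos φ₁ cos φ₂ sin²(Δλ/2) = 0.000028
c = 2·arcsin(√a) = 0.010507 rad = 0.6020°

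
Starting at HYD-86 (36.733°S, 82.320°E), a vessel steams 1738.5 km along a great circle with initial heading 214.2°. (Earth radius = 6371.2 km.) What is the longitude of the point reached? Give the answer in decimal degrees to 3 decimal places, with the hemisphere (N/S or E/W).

68.973°E

δ = d/R = 1738.5/6371.2 = 0.272869 rad
φ₂ = arcsin(sin φ₁ cos δ + cos φ₁ sin δ cos θ)
   = arcsin(-0.59809·0.96300 + 0.80143·0.26949·-0.82708) = -48.98982°
λ₂ = λ₁ + atan2(sin θ sin δ cos φ₁, cos δ − sin φ₁ sin φ₂) = 68.97320°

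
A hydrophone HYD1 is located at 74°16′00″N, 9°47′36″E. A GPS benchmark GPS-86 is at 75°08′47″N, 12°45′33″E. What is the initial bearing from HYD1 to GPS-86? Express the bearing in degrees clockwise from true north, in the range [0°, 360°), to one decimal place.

40.2°

HYD1: φ = +74.26667°, λ = +9.79333°
GPS-86: φ = +75.14639°, λ = +12.75917°
Δλ = 2.9658°
y = sin Δλ · cos φ₂ = 0.013264
x = cos φ₁ sin φ₂ − sin φ₁ cos φ₂ cos Δλ = 0.015684
θ = atan2(y, x) = 40.2207° → 40.2207° (mod 360°)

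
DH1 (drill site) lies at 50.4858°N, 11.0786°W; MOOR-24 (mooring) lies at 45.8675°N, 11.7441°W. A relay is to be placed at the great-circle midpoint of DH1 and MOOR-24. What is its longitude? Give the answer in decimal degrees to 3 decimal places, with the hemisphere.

11.426°W

Bx = cos φ₂ cos Δλ = 0.696273,  By = cos φ₂ sin Δλ = -0.008088
φₘ = atan2(sin φ₁ + sin φ₂, √((cos φ₁ + Bx)² + By²)) = 48.17713°
λₘ = λ₁ + atan2(By, cos φ₁ + Bx) = -11.42634°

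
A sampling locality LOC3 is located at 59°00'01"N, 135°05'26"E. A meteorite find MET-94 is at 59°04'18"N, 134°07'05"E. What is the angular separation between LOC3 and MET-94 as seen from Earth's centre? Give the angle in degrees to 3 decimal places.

LOC3: φ = +59.00028°, λ = +135.09056°
MET-94: φ = +59.07167°, λ = +134.11806°
Δφ = 0.0714°,  Δλ = -0.9725°
a = sin²(Δφ/2) + cos φ₁ cos φ₂ sin²(Δλ/2) = 0.000019
c = 2·arcsin(√a) = 0.008821 rad = 0.5054°

0.505°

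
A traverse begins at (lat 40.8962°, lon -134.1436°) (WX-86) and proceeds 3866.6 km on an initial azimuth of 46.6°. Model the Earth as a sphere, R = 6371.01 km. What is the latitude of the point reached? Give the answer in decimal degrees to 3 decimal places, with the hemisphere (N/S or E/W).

56.510°N

δ = d/R = 3866.6/6371.01 = 0.606905 rad
φ₂ = arcsin(sin φ₁ cos δ + cos φ₁ sin δ cos θ)
   = arcsin(0.65469·0.82142 + 0.75590·0.57033·0.68709) = 56.51017°
λ₂ = λ₁ + atan2(sin θ sin δ cos φ₁, cos δ − sin φ₁ sin φ₂) = -85.46769°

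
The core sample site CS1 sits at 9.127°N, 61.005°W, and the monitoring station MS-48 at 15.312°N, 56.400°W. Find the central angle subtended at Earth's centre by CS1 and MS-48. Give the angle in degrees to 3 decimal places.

Δφ = 6.1850°,  Δλ = 4.6050°
a = sin²(Δφ/2) + cos φ₁ cos φ₂ sin²(Δλ/2) = 0.004447
c = 2·arcsin(√a) = 0.133478 rad = 7.6477°

7.648°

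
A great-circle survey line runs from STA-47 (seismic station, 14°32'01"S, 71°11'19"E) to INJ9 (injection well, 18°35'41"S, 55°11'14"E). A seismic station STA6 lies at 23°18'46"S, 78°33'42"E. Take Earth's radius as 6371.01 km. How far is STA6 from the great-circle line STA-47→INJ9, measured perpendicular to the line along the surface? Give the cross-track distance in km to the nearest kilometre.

1168 km

STA-47: φ = -14.53361°, λ = +71.18861°
INJ9: φ = -18.59472°, λ = +55.18722°
STA6: φ = -23.31278°, λ = +78.56167°
δ₁₃ = central angle STA-47→STA6 = 0.195588 rad  (haversine)
θ₁₃ = bearing STA-47→STA6 = 142.669°,  θ₁₂ = bearing STA-47→INJ9 = 252.968°
dₓₜ = R·arcsin(sin δ₁₃ · sin(θ₁₃ − θ₁₂)) = 6371.01·arcsin(0.19434·sin(-110.299°)) = -1167.795 km
|dₓₜ| = 1167.795 km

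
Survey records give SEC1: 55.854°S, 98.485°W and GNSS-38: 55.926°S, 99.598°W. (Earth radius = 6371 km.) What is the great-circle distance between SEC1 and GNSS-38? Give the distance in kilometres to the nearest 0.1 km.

Δφ = -0.0720°,  Δλ = -1.1130°
a = sin²(Δφ/2) + cos φ₁ cos φ₂ sin²(Δλ/2) = 0.000030
c = 2·arcsin(√a) = 0.010966 rad = 0.6283°
d = R·c = 6371 × 0.010966 = 69.9 km

69.9 km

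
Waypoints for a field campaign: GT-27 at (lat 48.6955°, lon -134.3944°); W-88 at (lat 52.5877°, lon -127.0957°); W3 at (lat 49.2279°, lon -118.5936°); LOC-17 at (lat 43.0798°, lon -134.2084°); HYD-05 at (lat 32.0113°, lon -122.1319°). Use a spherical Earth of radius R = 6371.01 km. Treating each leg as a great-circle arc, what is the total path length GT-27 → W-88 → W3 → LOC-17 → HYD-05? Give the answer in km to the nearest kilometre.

4378 km

GT-27→W-88: c = 0.105460 rad, d = 671.89 km
W-88→W3: c = 0.110319 rad, d = 702.85 km
W3→LOC-17: c = 0.216552 rad, d = 1379.65 km
LOC-17→HYD-05: c = 0.254887 rad, d = 1623.89 km
Total = 671.89 + 702.85 + 1379.65 + 1623.89 = 4378.28 km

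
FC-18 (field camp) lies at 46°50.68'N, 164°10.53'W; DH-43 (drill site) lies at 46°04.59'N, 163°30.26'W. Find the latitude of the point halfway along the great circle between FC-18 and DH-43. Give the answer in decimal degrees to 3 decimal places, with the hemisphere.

46.461°N

FC-18: φ = +46.84467°, λ = -164.17550°
DH-43: φ = +46.07650°, λ = -163.50433°
Bx = cos φ₂ cos Δλ = 0.693650,  By = cos φ₂ sin Δλ = 0.008126
φₘ = atan2(sin φ₁ + sin φ₂, √((cos φ₁ + Bx)² + By²)) = 46.46107°
λₘ = λ₁ + atan2(By, cos φ₁ + Bx) = -163.83755°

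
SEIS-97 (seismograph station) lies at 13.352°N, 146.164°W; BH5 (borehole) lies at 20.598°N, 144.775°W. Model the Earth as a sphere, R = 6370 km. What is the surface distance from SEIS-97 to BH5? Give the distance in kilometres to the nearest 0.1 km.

Δφ = 7.2460°,  Δλ = 1.3890°
a = sin²(Δφ/2) + cos φ₁ cos φ₂ sin²(Δλ/2) = 0.004127
c = 2·arcsin(√a) = 0.128571 rad = 7.3666°
d = R·c = 6370 × 0.128571 = 819.0 km

819.0 km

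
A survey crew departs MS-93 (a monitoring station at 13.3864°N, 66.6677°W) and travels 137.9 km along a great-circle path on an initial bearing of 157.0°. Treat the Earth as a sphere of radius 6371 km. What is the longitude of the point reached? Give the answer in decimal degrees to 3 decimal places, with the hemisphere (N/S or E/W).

δ = d/R = 137.9/6371 = 0.021645 rad
φ₂ = arcsin(sin φ₁ cos δ + cos φ₁ sin δ cos θ)
   = arcsin(0.23152·0.99977 + 0.97283·0.02164·-0.92050) = 12.24435°
λ₂ = λ₁ + atan2(sin θ sin δ cos φ₁, cos δ − sin φ₁ sin φ₂) = -66.17188°

66.172°W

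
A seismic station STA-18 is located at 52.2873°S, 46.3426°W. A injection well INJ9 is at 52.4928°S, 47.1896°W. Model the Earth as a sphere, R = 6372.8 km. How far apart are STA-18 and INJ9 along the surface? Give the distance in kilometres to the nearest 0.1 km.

61.9 km

Δφ = -0.2055°,  Δλ = -0.8470°
a = sin²(Δφ/2) + cos φ₁ cos φ₂ sin²(Δλ/2) = 0.000024
c = 2·arcsin(√a) = 0.009709 rad = 0.5563°
d = R·c = 6372.8 × 0.009709 = 61.9 km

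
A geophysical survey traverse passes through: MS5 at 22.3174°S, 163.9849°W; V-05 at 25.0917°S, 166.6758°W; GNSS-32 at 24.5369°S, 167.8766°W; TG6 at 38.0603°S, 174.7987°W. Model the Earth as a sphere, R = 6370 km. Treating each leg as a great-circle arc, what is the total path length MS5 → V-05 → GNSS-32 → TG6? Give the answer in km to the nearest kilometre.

2188 km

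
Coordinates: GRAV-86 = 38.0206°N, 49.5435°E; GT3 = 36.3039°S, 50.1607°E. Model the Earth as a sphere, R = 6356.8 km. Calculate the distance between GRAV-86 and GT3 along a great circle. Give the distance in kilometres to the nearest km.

Δφ = -74.3245°,  Δλ = 0.6172°
a = sin²(Δφ/2) + cos φ₁ cos φ₂ sin²(Δλ/2) = 0.364924
c = 2·arcsin(√a) = 1.297245 rad = 74.3267°
d = R·c = 6356.8 × 1.297245 = 8246.3 km

8246 km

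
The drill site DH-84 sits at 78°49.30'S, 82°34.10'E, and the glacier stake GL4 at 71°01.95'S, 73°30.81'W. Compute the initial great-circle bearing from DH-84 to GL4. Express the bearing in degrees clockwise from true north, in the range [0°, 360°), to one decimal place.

DH-84: φ = -78.82167°, λ = +82.56833°
GL4: φ = -71.03250°, λ = -73.51350°
Δλ = -156.0818°
y = sin Δλ · cos φ₂ = -0.131778
x = cos φ₁ sin φ₂ − sin φ₁ cos φ₂ cos Δλ = -0.474820
θ = atan2(y, x) = -164.4889° → 195.5111° (mod 360°)

195.5°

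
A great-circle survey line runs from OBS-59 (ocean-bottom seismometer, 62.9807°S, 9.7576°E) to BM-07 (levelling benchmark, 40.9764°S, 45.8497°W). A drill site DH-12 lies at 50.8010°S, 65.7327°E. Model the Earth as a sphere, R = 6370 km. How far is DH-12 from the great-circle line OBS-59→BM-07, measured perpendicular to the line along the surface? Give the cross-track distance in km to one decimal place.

201.8 km

δ₁₃ = central angle OBS-59→DH-12 = 0.552852 rad  (haversine)
θ₁₃ = bearing OBS-59→DH-12 = 94.041°,  θ₁₂ = bearing OBS-59→BM-07 = 277.499°
dₓₜ = R·arcsin(sin δ₁₃ · sin(θ₁₃ − θ₁₂)) = 6370·arcsin(0.52512·sin(-183.458°)) = 201.799 km
|dₓₜ| = 201.799 km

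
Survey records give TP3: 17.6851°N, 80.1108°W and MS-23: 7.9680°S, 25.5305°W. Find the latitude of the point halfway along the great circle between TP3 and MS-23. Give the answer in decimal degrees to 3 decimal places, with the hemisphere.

5.463°N

Bx = cos φ₂ cos Δλ = 0.573966,  By = cos φ₂ sin Δλ = 0.807061
φₘ = atan2(sin φ₁ + sin φ₂, √((cos φ₁ + Bx)² + By²)) = 5.46331°
λₘ = λ₁ + atan2(By, cos φ₁ + Bx) = -52.24858°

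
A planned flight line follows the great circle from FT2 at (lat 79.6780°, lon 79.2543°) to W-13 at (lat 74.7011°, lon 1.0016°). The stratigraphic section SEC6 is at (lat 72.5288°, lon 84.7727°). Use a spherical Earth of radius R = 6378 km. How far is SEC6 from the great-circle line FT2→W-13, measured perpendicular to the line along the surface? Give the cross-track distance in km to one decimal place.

635.5 km

δ₁₃ = central angle FT2→SEC6 = 0.126765 rad  (haversine)
θ₁₃ = bearing FT2→SEC6 = 166.799°,  θ₁₂ = bearing FT2→W-13 = 294.912°
dₓₜ = R·arcsin(sin δ₁₃ · sin(θ₁₃ − θ₁₂)) = 6378·arcsin(0.12643·sin(-128.113°)) = -635.473 km
|dₓₜ| = 635.473 km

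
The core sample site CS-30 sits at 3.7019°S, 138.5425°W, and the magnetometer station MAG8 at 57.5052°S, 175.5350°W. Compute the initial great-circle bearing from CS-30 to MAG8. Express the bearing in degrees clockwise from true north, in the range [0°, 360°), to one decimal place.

Δλ = -36.9925°
y = sin Δλ · cos φ₂ = -0.323253
x = cos φ₁ sin φ₂ − sin φ₁ cos φ₂ cos Δλ = -0.813976
θ = atan2(y, x) = -158.3406° → 201.6594° (mod 360°)

201.7°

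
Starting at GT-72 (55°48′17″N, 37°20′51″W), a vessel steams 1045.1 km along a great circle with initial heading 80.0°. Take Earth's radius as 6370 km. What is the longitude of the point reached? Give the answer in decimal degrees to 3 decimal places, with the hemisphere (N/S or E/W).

20.495°W

GT-72: φ = +55.80472°, λ = -37.34750°
δ = d/R = 1045.1/6370 = 0.164066 rad
φ₂ = arcsin(sin φ₁ cos δ + cos φ₁ sin δ cos θ)
   = arcsin(0.82713·0.98657 + 0.56202·0.16333·0.17365) = 56.30057°
λ₂ = λ₁ + atan2(sin θ sin δ cos φ₁, cos δ − sin φ₁ sin φ₂) = -20.49526°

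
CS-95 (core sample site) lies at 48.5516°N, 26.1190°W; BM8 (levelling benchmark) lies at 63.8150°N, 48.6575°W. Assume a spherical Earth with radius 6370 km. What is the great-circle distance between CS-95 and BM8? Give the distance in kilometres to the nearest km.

Δφ = 15.2634°,  Δλ = -22.5385°
a = sin²(Δφ/2) + cos φ₁ cos φ₂ sin²(Δλ/2) = 0.028792
c = 2·arcsin(√a) = 0.341014 rad = 19.5387°
d = R·c = 6370 × 0.341014 = 2172.3 km

2172 km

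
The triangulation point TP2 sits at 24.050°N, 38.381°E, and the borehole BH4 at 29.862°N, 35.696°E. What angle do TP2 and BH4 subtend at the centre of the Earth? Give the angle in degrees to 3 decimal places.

Δφ = 5.8120°,  Δλ = -2.6850°
a = sin²(Δφ/2) + cos φ₁ cos φ₂ sin²(Δλ/2) = 0.003005
c = 2·arcsin(√a) = 0.109690 rad = 6.2848°

6.285°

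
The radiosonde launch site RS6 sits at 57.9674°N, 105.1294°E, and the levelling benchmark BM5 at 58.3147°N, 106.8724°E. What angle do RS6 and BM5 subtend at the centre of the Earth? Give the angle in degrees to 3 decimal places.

Δφ = 0.3473°,  Δλ = 1.7430°
a = sin²(Δφ/2) + cos φ₁ cos φ₂ sin²(Δλ/2) = 0.000074
c = 2·arcsin(√a) = 0.017163 rad = 0.9833°

0.983°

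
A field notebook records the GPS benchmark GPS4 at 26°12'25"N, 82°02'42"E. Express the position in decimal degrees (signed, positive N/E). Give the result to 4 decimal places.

lat: 26.2069° N → +26.2069°
lon: 82.0450° E → +82.0450°

+26.2069°, +82.0450°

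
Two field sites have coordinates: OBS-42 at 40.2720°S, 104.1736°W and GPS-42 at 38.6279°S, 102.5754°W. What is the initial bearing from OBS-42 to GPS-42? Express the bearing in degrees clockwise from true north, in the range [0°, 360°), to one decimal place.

37.4°

Δλ = 1.5982°
y = sin Δλ · cos φ₂ = 0.021788
x = cos φ₁ sin φ₂ − sin φ₁ cos φ₂ cos Δλ = 0.028495
θ = atan2(y, x) = 37.4033° → 37.4033° (mod 360°)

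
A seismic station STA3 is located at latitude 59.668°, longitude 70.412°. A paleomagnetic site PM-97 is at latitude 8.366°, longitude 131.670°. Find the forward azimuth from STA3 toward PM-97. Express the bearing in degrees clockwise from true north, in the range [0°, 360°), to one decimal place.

111.2°

Δλ = 61.2580°
y = sin Δλ · cos φ₂ = 0.867464
x = cos φ₁ sin φ₂ − sin φ₁ cos φ₂ cos Δλ = -0.337149
θ = atan2(y, x) = 111.2391° → 111.2391° (mod 360°)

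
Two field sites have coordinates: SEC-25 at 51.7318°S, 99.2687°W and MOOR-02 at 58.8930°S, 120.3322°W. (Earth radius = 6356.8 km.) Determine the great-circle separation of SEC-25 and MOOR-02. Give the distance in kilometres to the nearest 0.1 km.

1539.4 km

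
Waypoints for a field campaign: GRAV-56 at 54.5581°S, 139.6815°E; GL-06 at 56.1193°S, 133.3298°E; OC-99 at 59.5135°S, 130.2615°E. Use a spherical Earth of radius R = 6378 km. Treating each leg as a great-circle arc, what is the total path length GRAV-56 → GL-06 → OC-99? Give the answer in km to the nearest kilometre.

GRAV-56→GL-06: c = 0.068651 rad, d = 437.85 km
GL-06→OC-99: c = 0.065733 rad, d = 419.24 km
Total = 437.85 + 419.24 = 857.10 km

857 km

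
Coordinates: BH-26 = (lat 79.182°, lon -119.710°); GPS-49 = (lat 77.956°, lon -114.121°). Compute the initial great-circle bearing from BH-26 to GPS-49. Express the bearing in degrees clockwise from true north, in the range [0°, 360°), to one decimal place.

135.1°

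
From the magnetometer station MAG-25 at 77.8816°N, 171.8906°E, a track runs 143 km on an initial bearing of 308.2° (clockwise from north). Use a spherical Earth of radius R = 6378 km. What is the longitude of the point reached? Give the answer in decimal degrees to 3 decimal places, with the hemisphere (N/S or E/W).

δ = d/R = 143/6378 = 0.022421 rad
φ₂ = arcsin(sin φ₁ cos δ + cos φ₁ sin δ cos θ)
   = arcsin(0.97772·0.99975 + 0.20993·0.02242·0.61841) = 78.63178°
λ₂ = λ₁ + atan2(sin θ sin δ cos φ₁, cos δ − sin φ₁ sin φ₂) = 166.76264°

166.763°E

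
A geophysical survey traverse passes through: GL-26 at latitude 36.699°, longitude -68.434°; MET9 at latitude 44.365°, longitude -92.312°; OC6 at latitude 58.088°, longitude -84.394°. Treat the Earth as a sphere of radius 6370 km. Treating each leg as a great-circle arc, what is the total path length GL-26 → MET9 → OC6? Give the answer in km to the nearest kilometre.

3800 km

GL-26→MET9: c = 0.342249 rad, d = 2180.13 km
MET9→OC6: c = 0.254254 rad, d = 1619.60 km
Total = 2180.13 + 1619.60 = 3799.73 km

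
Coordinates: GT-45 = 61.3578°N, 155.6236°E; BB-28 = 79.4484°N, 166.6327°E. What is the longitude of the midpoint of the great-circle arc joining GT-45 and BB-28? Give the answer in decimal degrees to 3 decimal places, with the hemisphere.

158.661°E

Bx = cos φ₂ cos Δλ = 0.179751,  By = cos φ₂ sin Δλ = 0.034970
φₘ = atan2(sin φ₁ + sin φ₂, √((cos φ₁ + Bx)² + By²)) = 70.46989°
λₘ = λ₁ + atan2(By, cos φ₁ + Bx) = 158.66073°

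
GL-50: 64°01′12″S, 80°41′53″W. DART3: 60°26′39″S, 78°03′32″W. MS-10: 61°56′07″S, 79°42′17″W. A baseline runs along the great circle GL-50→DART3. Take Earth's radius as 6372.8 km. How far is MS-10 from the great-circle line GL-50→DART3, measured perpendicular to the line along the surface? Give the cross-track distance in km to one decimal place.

30.9 km

GL-50: φ = -64.02000°, λ = -80.69806°
DART3: φ = -60.44417°, λ = -78.05889°
MS-10: φ = -61.93528°, λ = -79.70472°
δ₁₃ = central angle GL-50→MS-10 = 0.037227 rad  (haversine)
θ₁₃ = bearing GL-50→MS-10 = 12.659°,  θ₁₂ = bearing GL-50→DART3 = 20.150°
dₓₜ = R·arcsin(sin δ₁₃ · sin(θ₁₃ − θ₁₂)) = 6372.8·arcsin(0.03722·sin(-7.491°)) = -30.923 km
|dₓₜ| = 30.923 km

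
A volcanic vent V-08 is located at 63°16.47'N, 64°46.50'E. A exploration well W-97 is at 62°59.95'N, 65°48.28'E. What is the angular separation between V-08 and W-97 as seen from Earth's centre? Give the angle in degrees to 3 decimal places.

V-08: φ = +63.27450°, λ = +64.77500°
W-97: φ = +62.99917°, λ = +65.80467°
Δφ = -0.2753°,  Δλ = 1.0297°
a = sin²(Δφ/2) + cos φ₁ cos φ₂ sin²(Δλ/2) = 0.000022
c = 2·arcsin(√a) = 0.009436 rad = 0.5406°

0.541°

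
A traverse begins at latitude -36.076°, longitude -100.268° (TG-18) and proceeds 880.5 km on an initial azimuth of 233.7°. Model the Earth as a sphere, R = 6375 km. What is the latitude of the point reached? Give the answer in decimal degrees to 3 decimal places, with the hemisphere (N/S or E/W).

40.476°S

δ = d/R = 880.5/6375 = 0.138118 rad
φ₂ = arcsin(sin φ₁ cos δ + cos φ₁ sin δ cos θ)
   = arcsin(-0.58886·0.99048 + 0.80824·0.13768·-0.59201) = -40.47586°
λ₂ = λ₁ + atan2(sin θ sin δ cos φ₁, cos δ − sin φ₁ sin φ₂) = -108.65559°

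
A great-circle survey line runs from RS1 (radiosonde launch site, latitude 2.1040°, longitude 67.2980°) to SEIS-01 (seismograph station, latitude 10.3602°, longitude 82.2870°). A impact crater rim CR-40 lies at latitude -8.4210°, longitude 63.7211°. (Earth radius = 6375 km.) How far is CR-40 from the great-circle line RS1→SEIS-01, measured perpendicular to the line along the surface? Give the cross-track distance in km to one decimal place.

819.2 km

δ₁₃ = central angle RS1→CR-40 = 0.193955 rad  (haversine)
θ₁₃ = bearing RS1→CR-40 = 198.675°,  θ₁₂ = bearing RS1→SEIS-01 = 60.349°
dₓₜ = R·arcsin(sin δ₁₃ · sin(θ₁₃ − θ₁₂)) = 6375·arcsin(0.19274·sin(138.326°)) = 819.225 km
|dₓₜ| = 819.225 km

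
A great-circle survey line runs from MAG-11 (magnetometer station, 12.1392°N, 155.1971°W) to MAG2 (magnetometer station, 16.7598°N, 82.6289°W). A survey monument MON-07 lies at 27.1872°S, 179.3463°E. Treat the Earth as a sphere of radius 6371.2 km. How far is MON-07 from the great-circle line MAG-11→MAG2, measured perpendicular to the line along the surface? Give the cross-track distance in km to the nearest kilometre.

δ₁₃ = central angle MAG-11→MON-07 = 0.810526 rad  (haversine)
θ₁₃ = bearing MAG-11→MON-07 = 211.845°,  θ₁₂ = bearing MAG-11→MAG2 = 76.366°
dₓₜ = R·arcsin(sin δ₁₃ · sin(θ₁₃ − θ₁₂)) = 6371.2·arcsin(0.72465·sin(135.479°)) = 3395.716 km
|dₓₜ| = 3395.716 km

3396 km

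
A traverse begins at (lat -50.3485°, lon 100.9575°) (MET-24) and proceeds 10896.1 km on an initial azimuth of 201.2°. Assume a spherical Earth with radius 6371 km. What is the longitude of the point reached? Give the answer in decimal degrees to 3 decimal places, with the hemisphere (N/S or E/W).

54.916°W

δ = d/R = 10896.1/6371 = 1.710265 rad
φ₂ = arcsin(sin φ₁ cos δ + cos φ₁ sin δ cos θ)
   = arcsin(-0.76994·-0.13902 + 0.63812·0.99029·-0.93232) = -28.82391°
λ₂ = λ₁ + atan2(sin θ sin δ cos φ₁, cos δ − sin φ₁ sin φ₂) = -54.91580°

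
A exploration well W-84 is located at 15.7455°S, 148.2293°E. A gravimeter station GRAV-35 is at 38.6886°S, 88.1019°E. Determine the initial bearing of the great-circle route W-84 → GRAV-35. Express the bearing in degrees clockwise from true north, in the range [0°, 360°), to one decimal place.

Δλ = -60.1274°
y = sin Δλ · cos φ₂ = -0.676846
x = cos φ₁ sin φ₂ − sin φ₁ cos φ₂ cos Δλ = -0.496133
θ = atan2(y, x) = -126.2416° → 233.7584° (mod 360°)

233.8°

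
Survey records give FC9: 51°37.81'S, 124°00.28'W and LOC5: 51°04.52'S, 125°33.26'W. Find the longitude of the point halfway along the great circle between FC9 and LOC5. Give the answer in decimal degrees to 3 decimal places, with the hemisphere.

124.784°W

FC9: φ = -51.63017°, λ = -124.00467°
LOC5: φ = -51.07533°, λ = -125.55433°
Bx = cos φ₂ cos Δλ = 0.628068,  By = cos φ₂ sin Δλ = -0.016991
φₘ = atan2(sin φ₁ + sin φ₂, √((cos φ₁ + Bx)² + By²)) = -51.35531°
λₘ = λ₁ + atan2(By, cos φ₁ + Bx) = -124.78419°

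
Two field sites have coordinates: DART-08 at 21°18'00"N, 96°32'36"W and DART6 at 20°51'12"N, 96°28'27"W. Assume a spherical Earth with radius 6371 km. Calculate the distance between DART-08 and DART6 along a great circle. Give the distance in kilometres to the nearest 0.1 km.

50.2 km

DART-08: φ = +21.30000°, λ = -96.54333°
DART6: φ = +20.85333°, λ = -96.47417°
Δφ = -0.4467°,  Δλ = 0.0692°
a = sin²(Δφ/2) + cos φ₁ cos φ₂ sin²(Δλ/2) = 0.000016
c = 2·arcsin(√a) = 0.007877 rad = 0.4513°
d = R·c = 6371 × 0.007877 = 50.2 km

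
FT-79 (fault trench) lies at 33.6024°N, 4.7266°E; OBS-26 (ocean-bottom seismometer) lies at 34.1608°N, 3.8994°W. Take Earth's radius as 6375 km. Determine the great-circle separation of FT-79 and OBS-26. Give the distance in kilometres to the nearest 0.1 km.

799.0 km

Δφ = 0.5584°,  Δλ = -8.6260°
a = sin²(Δφ/2) + cos φ₁ cos φ₂ sin²(Δλ/2) = 0.003922
c = 2·arcsin(√a) = 0.125329 rad = 7.1808°
d = R·c = 6375 × 0.125329 = 799.0 km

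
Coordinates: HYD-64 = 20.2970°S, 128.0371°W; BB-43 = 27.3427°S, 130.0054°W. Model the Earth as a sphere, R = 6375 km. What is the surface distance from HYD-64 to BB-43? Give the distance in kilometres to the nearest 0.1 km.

Δφ = -7.0457°,  Δλ = -1.9683°
a = sin²(Δφ/2) + cos φ₁ cos φ₂ sin²(Δλ/2) = 0.004021
c = 2·arcsin(√a) = 0.126915 rad = 7.2717°
d = R·c = 6375 × 0.126915 = 809.1 km

809.1 km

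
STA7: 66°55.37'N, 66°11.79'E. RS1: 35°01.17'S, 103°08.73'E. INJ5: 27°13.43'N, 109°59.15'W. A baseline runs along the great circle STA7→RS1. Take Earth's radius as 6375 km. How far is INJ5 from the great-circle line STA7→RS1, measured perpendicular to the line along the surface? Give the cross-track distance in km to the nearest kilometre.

STA7: φ = +66.92283°, λ = +66.19650°
RS1: φ = -35.01950°, λ = +103.14550°
INJ5: φ = +27.22383°, λ = -109.98583°
δ₁₃ = central angle STA7→INJ5 = 1.497648 rad  (haversine)
θ₁₃ = bearing STA7→INJ5 = 356.597°,  θ₁₂ = bearing STA7→RS1 = 149.238°
dₓₜ = R·arcsin(sin δ₁₃ · sin(θ₁₃ − θ₁₂)) = 6375·arcsin(0.99733·sin(207.359°)) = -3035.247 km
|dₓₜ| = 3035.247 km

3035 km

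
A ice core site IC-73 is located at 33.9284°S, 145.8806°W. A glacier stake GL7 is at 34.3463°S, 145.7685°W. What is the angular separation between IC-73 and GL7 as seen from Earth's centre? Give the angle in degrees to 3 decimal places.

Δφ = -0.4179°,  Δλ = 0.1121°
a = sin²(Δφ/2) + cos φ₁ cos φ₂ sin²(Δλ/2) = 0.000014
c = 2·arcsin(√a) = 0.007471 rad = 0.4281°

0.428°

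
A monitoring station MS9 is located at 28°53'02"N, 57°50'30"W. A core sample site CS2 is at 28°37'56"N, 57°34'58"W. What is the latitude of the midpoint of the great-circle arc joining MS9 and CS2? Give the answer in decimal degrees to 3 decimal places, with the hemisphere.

MS9: φ = +28.88389°, λ = -57.84167°
CS2: φ = +28.63222°, λ = -57.58278°
Bx = cos φ₂ cos Δλ = 0.877705,  By = cos φ₂ sin Δλ = 0.003966
φₘ = atan2(sin φ₁ + sin φ₂, √((cos φ₁ + Bx)² + By²)) = 28.75812°
λₘ = λ₁ + atan2(By, cos φ₁ + Bx) = -57.71207°

28.758°N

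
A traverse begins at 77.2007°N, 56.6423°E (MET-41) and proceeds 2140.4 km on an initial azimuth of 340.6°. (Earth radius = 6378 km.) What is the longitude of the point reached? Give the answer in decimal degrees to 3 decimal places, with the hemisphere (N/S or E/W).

73.950°W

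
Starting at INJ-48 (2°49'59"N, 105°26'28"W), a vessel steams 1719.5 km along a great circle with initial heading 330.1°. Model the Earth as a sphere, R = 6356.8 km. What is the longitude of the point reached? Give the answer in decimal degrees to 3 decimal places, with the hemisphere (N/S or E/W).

113.414°W

INJ-48: φ = +2.83306°, λ = -105.44111°
δ = d/R = 1719.5/6356.8 = 0.270498 rad
φ₂ = arcsin(sin φ₁ cos δ + cos φ₁ sin δ cos θ)
   = arcsin(0.04943·0.96364 + 0.99878·0.26721·0.86690) = 16.19994°
λ₂ = λ₁ + atan2(sin θ sin δ cos φ₁, cos δ − sin φ₁ sin φ₂) = -113.41426°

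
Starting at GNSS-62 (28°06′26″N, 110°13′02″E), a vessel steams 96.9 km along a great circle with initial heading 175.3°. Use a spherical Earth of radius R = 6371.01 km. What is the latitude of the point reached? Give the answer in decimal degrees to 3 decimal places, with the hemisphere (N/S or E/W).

27.239°N

GNSS-62: φ = +28.10722°, λ = +110.21722°
δ = d/R = 96.9/6371.01 = 0.015210 rad
φ₂ = arcsin(sin φ₁ cos δ + cos φ₁ sin δ cos θ)
   = arcsin(0.47112·0.99988 + 0.88207·0.01521·-0.99664) = 27.23869°
λ₂ = λ₁ + atan2(sin θ sin δ cos φ₁, cos δ − sin φ₁ sin φ₂) = 110.29753°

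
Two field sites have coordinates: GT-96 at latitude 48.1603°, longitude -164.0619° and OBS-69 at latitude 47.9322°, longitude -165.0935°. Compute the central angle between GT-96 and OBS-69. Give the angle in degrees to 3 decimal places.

Δφ = -0.2281°,  Δλ = -1.0316°
a = sin²(Δφ/2) + cos φ₁ cos φ₂ sin²(Δλ/2) = 0.000040
c = 2·arcsin(√a) = 0.012678 rad = 0.7264°

0.726°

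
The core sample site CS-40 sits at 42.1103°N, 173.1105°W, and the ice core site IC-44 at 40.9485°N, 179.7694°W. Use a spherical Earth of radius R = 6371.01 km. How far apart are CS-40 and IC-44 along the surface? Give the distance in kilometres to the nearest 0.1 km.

569.0 km

Δφ = -1.1618°,  Δλ = -6.6589°
a = sin²(Δφ/2) + cos φ₁ cos φ₂ sin²(Δλ/2) = 0.001993
c = 2·arcsin(√a) = 0.089310 rad = 5.1171°
d = R·c = 6371.01 × 0.089310 = 569.0 km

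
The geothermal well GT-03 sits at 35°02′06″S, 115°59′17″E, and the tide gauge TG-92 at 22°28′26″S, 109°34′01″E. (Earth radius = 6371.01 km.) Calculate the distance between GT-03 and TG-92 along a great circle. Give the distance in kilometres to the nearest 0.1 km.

1529.6 km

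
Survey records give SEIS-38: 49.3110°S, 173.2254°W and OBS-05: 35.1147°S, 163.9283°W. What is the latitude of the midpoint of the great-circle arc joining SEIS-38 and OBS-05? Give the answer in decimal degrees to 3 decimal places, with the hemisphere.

Bx = cos φ₂ cos Δλ = 0.807257,  By = cos φ₂ sin Δλ = 0.132151
φₘ = atan2(sin φ₁ + sin φ₂, √((cos φ₁ + Bx)² + By²)) = -42.30561°
λₘ = λ₁ + atan2(By, cos φ₁ + Bx) = -168.05060°

42.306°S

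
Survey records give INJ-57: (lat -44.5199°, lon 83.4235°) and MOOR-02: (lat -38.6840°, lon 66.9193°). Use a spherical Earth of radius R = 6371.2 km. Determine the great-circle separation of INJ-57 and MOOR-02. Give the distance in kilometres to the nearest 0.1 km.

Δφ = 5.8359°,  Δλ = -16.5042°
a = sin²(Δφ/2) + cos φ₁ cos φ₂ sin²(Δλ/2) = 0.014057
c = 2·arcsin(√a) = 0.237685 rad = 13.6184°
d = R·c = 6371.2 × 0.237685 = 1514.3 km

1514.3 km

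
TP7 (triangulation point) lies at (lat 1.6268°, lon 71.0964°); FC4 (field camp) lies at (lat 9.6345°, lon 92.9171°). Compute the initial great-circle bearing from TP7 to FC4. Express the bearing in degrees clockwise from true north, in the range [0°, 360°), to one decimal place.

Δλ = 21.8207°
y = sin Δλ · cos φ₂ = 0.366461
x = cos φ₁ sin φ₂ − sin φ₁ cos φ₂ cos Δλ = 0.141312
θ = atan2(y, x) = 68.9128° → 68.9128° (mod 360°)

68.9°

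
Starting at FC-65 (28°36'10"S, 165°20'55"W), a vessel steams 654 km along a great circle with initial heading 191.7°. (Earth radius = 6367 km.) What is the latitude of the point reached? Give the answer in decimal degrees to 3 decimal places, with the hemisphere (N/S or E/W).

34.358°S

FC-65: φ = -28.60278°, λ = -165.34861°
δ = d/R = 654/6367 = 0.102717 rad
φ₂ = arcsin(sin φ₁ cos δ + cos φ₁ sin δ cos θ)
   = arcsin(-0.47873·0.99473 + 0.87796·0.10254·-0.97922) = -34.35812°
λ₂ = λ₁ + atan2(sin θ sin δ cos φ₁, cos δ − sin φ₁ sin φ₂) = -166.79191°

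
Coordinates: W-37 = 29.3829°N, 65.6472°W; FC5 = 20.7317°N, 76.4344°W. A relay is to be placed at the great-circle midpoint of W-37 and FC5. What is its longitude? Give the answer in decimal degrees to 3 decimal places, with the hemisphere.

71.232°W

Bx = cos φ₂ cos Δλ = 0.918722,  By = cos φ₂ sin Δλ = -0.175043
φₘ = atan2(sin φ₁ + sin φ₂, √((cos φ₁ + Bx)² + By²)) = 25.15486°
λₘ = λ₁ + atan2(By, cos φ₁ + Bx) = -71.23210°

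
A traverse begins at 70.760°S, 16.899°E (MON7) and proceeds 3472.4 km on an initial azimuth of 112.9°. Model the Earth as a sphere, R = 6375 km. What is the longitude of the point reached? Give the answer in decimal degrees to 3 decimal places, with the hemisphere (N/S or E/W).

δ = d/R = 3472.4/6375 = 0.544690 rad
φ₂ = arcsin(sin φ₁ cos δ + cos φ₁ sin δ cos θ)
   = arcsin(-0.94415·0.85529 + 0.32953·0.51815·-0.38912) = -60.92189°
λ₂ = λ₁ + atan2(sin θ sin δ cos φ₁, cos δ − sin φ₁ sin φ₂) = 96.05008°

96.050°E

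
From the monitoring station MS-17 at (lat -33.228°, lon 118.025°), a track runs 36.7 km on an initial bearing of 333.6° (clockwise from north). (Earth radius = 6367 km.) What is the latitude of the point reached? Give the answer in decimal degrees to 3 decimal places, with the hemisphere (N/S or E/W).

32.932°S

δ = d/R = 36.7/6367 = 0.005764 rad
φ₂ = arcsin(sin φ₁ cos δ + cos φ₁ sin δ cos θ)
   = arcsin(-0.54797·0.99998 + 0.83650·0.00576·0.89571) = -32.93206°
λ₂ = λ₁ + atan2(sin θ sin δ cos φ₁, cos δ − sin φ₁ sin φ₂) = 117.85004°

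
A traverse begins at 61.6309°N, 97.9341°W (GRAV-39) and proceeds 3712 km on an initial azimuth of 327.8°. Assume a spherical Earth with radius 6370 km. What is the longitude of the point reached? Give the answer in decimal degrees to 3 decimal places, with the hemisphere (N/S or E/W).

169.526°E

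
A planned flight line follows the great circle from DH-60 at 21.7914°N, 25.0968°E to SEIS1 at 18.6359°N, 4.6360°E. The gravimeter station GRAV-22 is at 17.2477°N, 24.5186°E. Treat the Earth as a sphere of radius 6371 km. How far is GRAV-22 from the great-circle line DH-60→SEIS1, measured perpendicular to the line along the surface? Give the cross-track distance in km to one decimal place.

δ₁₃ = central angle DH-60→GRAV-22 = 0.079870 rad  (haversine)
θ₁₃ = bearing DH-60→GRAV-22 = 186.938°,  θ₁₂ = bearing DH-60→SEIS1 = 264.336°
dₓₜ = R·arcsin(sin δ₁₃ · sin(θ₁₃ − θ₁₂)) = 6371·arcsin(0.07979·sin(-77.398°)) = -496.570 km
|dₓₜ| = 496.570 km

496.6 km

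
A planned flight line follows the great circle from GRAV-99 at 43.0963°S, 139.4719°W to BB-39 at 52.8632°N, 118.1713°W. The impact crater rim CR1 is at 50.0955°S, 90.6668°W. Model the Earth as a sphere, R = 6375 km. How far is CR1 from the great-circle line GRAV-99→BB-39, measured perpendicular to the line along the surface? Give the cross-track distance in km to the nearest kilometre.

3567 km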